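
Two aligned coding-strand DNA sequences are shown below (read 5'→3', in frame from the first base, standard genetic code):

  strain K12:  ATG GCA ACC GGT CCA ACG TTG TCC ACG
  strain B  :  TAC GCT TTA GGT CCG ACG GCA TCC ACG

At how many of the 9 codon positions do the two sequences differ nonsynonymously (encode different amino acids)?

Codon 1: ATG Met / TAC Tyr — nonsynonymous.
Codon 2: GCA Ala / GCT Ala — synonymous.
Codon 3: ACC Thr / TTA Leu — nonsynonymous.
Codon 4: GGT Gly / GGT Gly — identical.
Codon 5: CCA Pro / CCG Pro — synonymous.
Codon 6: ACG Thr / ACG Thr — identical.
Codon 7: TTG Leu / GCA Ala — nonsynonymous.
Codon 8: TCC Ser / TCC Ser — identical.
Codon 9: ACG Thr / ACG Thr — identical.
Nonsynonymous differences: 3.

3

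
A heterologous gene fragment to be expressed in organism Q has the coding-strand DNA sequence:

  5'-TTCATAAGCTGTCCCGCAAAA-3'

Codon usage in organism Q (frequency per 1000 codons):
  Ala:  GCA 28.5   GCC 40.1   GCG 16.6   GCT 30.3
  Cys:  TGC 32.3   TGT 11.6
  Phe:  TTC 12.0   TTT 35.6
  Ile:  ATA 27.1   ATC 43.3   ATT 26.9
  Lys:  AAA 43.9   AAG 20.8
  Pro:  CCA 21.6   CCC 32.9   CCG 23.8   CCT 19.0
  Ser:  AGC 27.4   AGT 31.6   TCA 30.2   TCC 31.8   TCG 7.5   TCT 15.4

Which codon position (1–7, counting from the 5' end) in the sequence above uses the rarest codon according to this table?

4

Codon 1 TTC (Phe): 12.0 per 1000.
Codon 2 ATA (Ile): 27.1 per 1000.
Codon 3 AGC (Ser): 27.4 per 1000.
Codon 4 TGT (Cys): 11.6 per 1000.
Codon 5 CCC (Pro): 32.9 per 1000.
Codon 6 GCA (Ala): 28.5 per 1000.
Codon 7 AAA (Lys): 43.9 per 1000.
Lowest frequency is 11.6 at codon 4.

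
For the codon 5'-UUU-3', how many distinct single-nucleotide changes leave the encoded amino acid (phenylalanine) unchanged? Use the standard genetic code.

1

Position 1: none → 0 synonymous.
Position 2: none → 0 synonymous.
Position 3: UUC → 1 synonymous.
Total: 0 + 0 + 1 = 1.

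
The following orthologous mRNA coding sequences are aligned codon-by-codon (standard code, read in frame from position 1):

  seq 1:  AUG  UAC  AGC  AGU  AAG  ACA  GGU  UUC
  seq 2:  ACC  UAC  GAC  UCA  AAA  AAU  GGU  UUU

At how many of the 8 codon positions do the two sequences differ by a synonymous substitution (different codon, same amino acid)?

3

Codon 1: AUG Met / ACC Thr — nonsynonymous.
Codon 2: UAC Tyr / UAC Tyr — identical.
Codon 3: AGC Ser / GAC Asp — nonsynonymous.
Codon 4: AGU Ser / UCA Ser — synonymous.
Codon 5: AAG Lys / AAA Lys — synonymous.
Codon 6: ACA Thr / AAU Asn — nonsynonymous.
Codon 7: GGU Gly / GGU Gly — identical.
Codon 8: UUC Phe / UUU Phe — synonymous.
Synonymous differences: 3.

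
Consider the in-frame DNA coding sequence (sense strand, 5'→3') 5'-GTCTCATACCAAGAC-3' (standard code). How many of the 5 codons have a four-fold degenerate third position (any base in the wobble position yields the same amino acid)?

2

Codon 1 GTC (Val): third position 4-fold.
Codon 2 TCA (Ser): third position 4-fold.
Codon 3 TAC (Tyr): third position 2-fold.
Codon 4 CAA (Gln): third position 2-fold.
Codon 5 GAC (Asp): third position 2-fold.
Four-fold degenerate third positions: 2.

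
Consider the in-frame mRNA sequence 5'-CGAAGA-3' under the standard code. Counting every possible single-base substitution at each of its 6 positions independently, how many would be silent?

Codon 1 (CGA, Arg): 4 synonymous substitutions.
Codon 2 (AGA, Arg): 2 synonymous substitutions.
Total: 4 + 2 = 6.

6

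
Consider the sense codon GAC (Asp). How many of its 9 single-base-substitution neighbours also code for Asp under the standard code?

1

Position 1: none → 0 synonymous.
Position 2: none → 0 synonymous.
Position 3: GAT → 1 synonymous.
Total: 0 + 0 + 1 = 1.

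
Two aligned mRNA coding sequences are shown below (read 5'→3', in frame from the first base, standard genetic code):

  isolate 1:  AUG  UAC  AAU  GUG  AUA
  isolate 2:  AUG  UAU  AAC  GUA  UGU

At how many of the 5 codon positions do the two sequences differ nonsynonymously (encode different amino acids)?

Codon 1: AUG Met / AUG Met — identical.
Codon 2: UAC Tyr / UAU Tyr — synonymous.
Codon 3: AAU Asn / AAC Asn — synonymous.
Codon 4: GUG Val / GUA Val — synonymous.
Codon 5: AUA Ile / UGU Cys — nonsynonymous.
Nonsynonymous differences: 1.

1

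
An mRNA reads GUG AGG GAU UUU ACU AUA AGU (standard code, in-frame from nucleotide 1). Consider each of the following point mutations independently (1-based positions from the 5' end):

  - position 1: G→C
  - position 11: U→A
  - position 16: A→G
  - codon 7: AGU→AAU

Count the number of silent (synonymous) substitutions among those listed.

0

Codon 1: GUG (Val) → CUG (Leu) — missense.
Codon 4: UUU (Phe) → UAU (Tyr) — missense.
Codon 6: AUA (Ile) → GUA (Val) — missense.
Codon 7: AGU (Ser) → AAU (Asn) — missense.
Synonymous: 0 of 4.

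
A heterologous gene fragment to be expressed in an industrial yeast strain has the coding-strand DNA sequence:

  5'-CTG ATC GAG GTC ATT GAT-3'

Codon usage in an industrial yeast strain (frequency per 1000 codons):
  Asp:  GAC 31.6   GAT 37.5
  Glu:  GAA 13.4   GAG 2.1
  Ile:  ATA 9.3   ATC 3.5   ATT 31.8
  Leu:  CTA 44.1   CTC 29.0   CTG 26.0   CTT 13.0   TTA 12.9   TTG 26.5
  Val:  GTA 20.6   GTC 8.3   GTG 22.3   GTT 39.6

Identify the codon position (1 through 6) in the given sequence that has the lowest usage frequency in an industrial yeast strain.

3

Codon 1 CTG (Leu): 26.0 per 1000.
Codon 2 ATC (Ile): 3.5 per 1000.
Codon 3 GAG (Glu): 2.1 per 1000.
Codon 4 GTC (Val): 8.3 per 1000.
Codon 5 ATT (Ile): 31.8 per 1000.
Codon 6 GAT (Asp): 37.5 per 1000.
Lowest frequency is 2.1 at codon 3.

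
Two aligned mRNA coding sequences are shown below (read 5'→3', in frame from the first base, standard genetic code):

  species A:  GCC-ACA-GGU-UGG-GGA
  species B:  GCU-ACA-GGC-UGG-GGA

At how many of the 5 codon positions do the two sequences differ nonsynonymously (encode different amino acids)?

Codon 1: GCC Ala / GCU Ala — synonymous.
Codon 2: ACA Thr / ACA Thr — identical.
Codon 3: GGU Gly / GGC Gly — synonymous.
Codon 4: UGG Trp / UGG Trp — identical.
Codon 5: GGA Gly / GGA Gly — identical.
Nonsynonymous differences: 0.

0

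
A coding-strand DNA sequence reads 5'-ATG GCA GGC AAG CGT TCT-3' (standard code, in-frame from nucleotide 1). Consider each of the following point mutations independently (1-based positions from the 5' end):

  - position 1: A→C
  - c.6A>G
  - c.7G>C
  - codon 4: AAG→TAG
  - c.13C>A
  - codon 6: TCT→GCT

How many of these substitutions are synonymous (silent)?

1

Codon 1: ATG (Met) → CTG (Leu) — missense.
Codon 2: GCA (Ala) → GCG (Ala) — synonymous.
Codon 3: GGC (Gly) → CGC (Arg) — missense.
Codon 4: AAG (Lys) → TAG (Stop) — nonsense.
Codon 5: CGT (Arg) → AGT (Ser) — missense.
Codon 6: TCT (Ser) → GCT (Ala) — missense.
Synonymous: 1 of 6.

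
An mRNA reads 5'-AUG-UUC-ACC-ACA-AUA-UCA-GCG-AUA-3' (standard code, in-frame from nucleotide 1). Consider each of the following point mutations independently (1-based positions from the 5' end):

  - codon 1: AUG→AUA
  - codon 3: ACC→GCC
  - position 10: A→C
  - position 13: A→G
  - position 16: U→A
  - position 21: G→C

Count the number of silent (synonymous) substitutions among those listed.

1

Codon 1: AUG (Met) → AUA (Ile) — missense.
Codon 3: ACC (Thr) → GCC (Ala) — missense.
Codon 4: ACA (Thr) → CCA (Pro) — missense.
Codon 5: AUA (Ile) → GUA (Val) — missense.
Codon 6: UCA (Ser) → ACA (Thr) — missense.
Codon 7: GCG (Ala) → GCC (Ala) — synonymous.
Synonymous: 1 of 6.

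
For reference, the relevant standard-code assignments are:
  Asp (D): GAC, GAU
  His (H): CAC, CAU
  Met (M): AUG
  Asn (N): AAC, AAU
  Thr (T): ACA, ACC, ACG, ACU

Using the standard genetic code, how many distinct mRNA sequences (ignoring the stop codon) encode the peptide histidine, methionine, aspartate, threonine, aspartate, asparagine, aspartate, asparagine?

256

His: 2 codons.
Met: 1 codon.
Asp: 2 codons.
Thr: 4 codons.
Asp: 2 codons.
Asn: 2 codons.
Asp: 2 codons.
Asn: 2 codons.
2 × 1 × 2 × 4 × 2 × 2 × 2 × 2 = 256.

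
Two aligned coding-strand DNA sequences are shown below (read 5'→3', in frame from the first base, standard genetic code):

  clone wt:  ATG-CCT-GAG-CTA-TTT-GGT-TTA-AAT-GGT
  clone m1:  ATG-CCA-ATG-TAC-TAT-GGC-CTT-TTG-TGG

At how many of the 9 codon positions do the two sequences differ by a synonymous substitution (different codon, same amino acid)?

3

Codon 1: ATG Met / ATG Met — identical.
Codon 2: CCT Pro / CCA Pro — synonymous.
Codon 3: GAG Glu / ATG Met — nonsynonymous.
Codon 4: CTA Leu / TAC Tyr — nonsynonymous.
Codon 5: TTT Phe / TAT Tyr — nonsynonymous.
Codon 6: GGT Gly / GGC Gly — synonymous.
Codon 7: TTA Leu / CTT Leu — synonymous.
Codon 8: AAT Asn / TTG Leu — nonsynonymous.
Codon 9: GGT Gly / TGG Trp — nonsynonymous.
Synonymous differences: 3.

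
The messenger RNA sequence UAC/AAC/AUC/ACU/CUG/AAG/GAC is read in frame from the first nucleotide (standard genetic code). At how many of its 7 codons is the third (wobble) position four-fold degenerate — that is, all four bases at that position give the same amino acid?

Codon 1 UAC (Tyr): third position 2-fold.
Codon 2 AAC (Asn): third position 2-fold.
Codon 3 AUC (Ile): third position 3-fold.
Codon 4 ACU (Thr): third position 4-fold.
Codon 5 CUG (Leu): third position 4-fold.
Codon 6 AAG (Lys): third position 2-fold.
Codon 7 GAC (Asp): third position 2-fold.
Four-fold degenerate third positions: 2.

2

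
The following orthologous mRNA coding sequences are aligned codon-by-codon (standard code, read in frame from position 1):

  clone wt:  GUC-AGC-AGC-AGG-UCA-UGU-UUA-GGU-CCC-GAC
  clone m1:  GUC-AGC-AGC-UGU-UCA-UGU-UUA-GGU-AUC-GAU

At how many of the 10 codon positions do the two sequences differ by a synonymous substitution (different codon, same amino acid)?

1

Codon 1: GUC Val / GUC Val — identical.
Codon 2: AGC Ser / AGC Ser — identical.
Codon 3: AGC Ser / AGC Ser — identical.
Codon 4: AGG Arg / UGU Cys — nonsynonymous.
Codon 5: UCA Ser / UCA Ser — identical.
Codon 6: UGU Cys / UGU Cys — identical.
Codon 7: UUA Leu / UUA Leu — identical.
Codon 8: GGU Gly / GGU Gly — identical.
Codon 9: CCC Pro / AUC Ile — nonsynonymous.
Codon 10: GAC Asp / GAU Asp — synonymous.
Synonymous differences: 1.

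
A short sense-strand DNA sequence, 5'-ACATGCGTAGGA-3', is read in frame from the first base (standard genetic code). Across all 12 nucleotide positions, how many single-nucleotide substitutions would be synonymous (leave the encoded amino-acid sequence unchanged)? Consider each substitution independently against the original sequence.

10

Codon 1 (ACA, Thr): 3 synonymous substitutions.
Codon 2 (TGC, Cys): 1 synonymous substitution.
Codon 3 (GTA, Val): 3 synonymous substitutions.
Codon 4 (GGA, Gly): 3 synonymous substitutions.
Total: 3 + 1 + 3 + 3 = 10.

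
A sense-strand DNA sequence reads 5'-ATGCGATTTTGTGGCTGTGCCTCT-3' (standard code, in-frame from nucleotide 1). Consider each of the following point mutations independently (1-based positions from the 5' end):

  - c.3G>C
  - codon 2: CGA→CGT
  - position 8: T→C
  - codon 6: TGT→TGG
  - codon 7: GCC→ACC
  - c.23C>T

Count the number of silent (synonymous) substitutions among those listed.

1

Codon 1: ATG (Met) → ATC (Ile) — missense.
Codon 2: CGA (Arg) → CGT (Arg) — synonymous.
Codon 3: TTT (Phe) → TCT (Ser) — missense.
Codon 6: TGT (Cys) → TGG (Trp) — missense.
Codon 7: GCC (Ala) → ACC (Thr) — missense.
Codon 8: TCT (Ser) → TTT (Phe) — missense.
Synonymous: 1 of 6.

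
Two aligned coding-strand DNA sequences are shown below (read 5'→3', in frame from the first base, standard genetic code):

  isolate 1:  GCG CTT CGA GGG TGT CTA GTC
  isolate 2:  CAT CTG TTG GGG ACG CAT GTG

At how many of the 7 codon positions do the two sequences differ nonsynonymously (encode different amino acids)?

4

Codon 1: GCG Ala / CAT His — nonsynonymous.
Codon 2: CTT Leu / CTG Leu — synonymous.
Codon 3: CGA Arg / TTG Leu — nonsynonymous.
Codon 4: GGG Gly / GGG Gly — identical.
Codon 5: TGT Cys / ACG Thr — nonsynonymous.
Codon 6: CTA Leu / CAT His — nonsynonymous.
Codon 7: GTC Val / GTG Val — synonymous.
Nonsynonymous differences: 4.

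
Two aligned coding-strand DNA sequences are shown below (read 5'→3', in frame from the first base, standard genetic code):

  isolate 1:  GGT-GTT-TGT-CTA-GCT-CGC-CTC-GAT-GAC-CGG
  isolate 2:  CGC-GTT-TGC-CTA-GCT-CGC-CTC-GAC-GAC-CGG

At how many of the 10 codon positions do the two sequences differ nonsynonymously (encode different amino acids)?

1

Codon 1: GGT Gly / CGC Arg — nonsynonymous.
Codon 2: GTT Val / GTT Val — identical.
Codon 3: TGT Cys / TGC Cys — synonymous.
Codon 4: CTA Leu / CTA Leu — identical.
Codon 5: GCT Ala / GCT Ala — identical.
Codon 6: CGC Arg / CGC Arg — identical.
Codon 7: CTC Leu / CTC Leu — identical.
Codon 8: GAT Asp / GAC Asp — synonymous.
Codon 9: GAC Asp / GAC Asp — identical.
Codon 10: CGG Arg / CGG Arg — identical.
Nonsynonymous differences: 1.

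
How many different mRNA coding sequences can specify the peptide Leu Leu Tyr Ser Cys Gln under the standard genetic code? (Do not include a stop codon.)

1728

Leu: 6 codons.
Leu: 6 codons.
Tyr: 2 codons.
Ser: 6 codons.
Cys: 2 codons.
Gln: 2 codons.
6 × 6 × 2 × 6 × 2 × 2 = 1728.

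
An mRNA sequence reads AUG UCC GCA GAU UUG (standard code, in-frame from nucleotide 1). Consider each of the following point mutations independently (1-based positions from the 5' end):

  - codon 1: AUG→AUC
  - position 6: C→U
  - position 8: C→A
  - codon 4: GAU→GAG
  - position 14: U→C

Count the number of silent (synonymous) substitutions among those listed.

Codon 1: AUG (Met) → AUC (Ile) — missense.
Codon 2: UCC (Ser) → UCU (Ser) — synonymous.
Codon 3: GCA (Ala) → GAA (Glu) — missense.
Codon 4: GAU (Asp) → GAG (Glu) — missense.
Codon 5: UUG (Leu) → UCG (Ser) — missense.
Synonymous: 1 of 5.

1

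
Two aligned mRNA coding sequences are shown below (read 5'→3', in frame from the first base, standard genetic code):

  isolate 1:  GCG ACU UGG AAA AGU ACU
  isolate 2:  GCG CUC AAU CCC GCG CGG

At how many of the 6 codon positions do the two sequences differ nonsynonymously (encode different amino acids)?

Codon 1: GCG Ala / GCG Ala — identical.
Codon 2: ACU Thr / CUC Leu — nonsynonymous.
Codon 3: UGG Trp / AAU Asn — nonsynonymous.
Codon 4: AAA Lys / CCC Pro — nonsynonymous.
Codon 5: AGU Ser / GCG Ala — nonsynonymous.
Codon 6: ACU Thr / CGG Arg — nonsynonymous.
Nonsynonymous differences: 5.

5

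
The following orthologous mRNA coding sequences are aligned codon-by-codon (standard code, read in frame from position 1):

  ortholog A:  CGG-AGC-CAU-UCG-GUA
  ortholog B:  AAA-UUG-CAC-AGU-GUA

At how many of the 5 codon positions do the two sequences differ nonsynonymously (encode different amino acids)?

Codon 1: CGG Arg / AAA Lys — nonsynonymous.
Codon 2: AGC Ser / UUG Leu — nonsynonymous.
Codon 3: CAU His / CAC His — synonymous.
Codon 4: UCG Ser / AGU Ser — synonymous.
Codon 5: GUA Val / GUA Val — identical.
Nonsynonymous differences: 2.

2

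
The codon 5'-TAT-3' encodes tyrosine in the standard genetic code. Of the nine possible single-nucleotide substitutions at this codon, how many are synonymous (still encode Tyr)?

1

Position 1: none → 0 synonymous.
Position 2: none → 0 synonymous.
Position 3: TAC → 1 synonymous.
Total: 0 + 0 + 1 = 1.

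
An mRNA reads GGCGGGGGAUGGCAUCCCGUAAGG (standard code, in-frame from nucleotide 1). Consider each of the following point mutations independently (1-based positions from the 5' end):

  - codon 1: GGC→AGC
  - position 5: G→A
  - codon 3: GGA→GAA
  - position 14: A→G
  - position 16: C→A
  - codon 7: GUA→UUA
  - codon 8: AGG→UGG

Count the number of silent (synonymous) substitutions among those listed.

Codon 1: GGC (Gly) → AGC (Ser) — missense.
Codon 2: GGG (Gly) → GAG (Glu) — missense.
Codon 3: GGA (Gly) → GAA (Glu) — missense.
Codon 5: CAU (His) → CGU (Arg) — missense.
Codon 6: CCC (Pro) → ACC (Thr) — missense.
Codon 7: GUA (Val) → UUA (Leu) — missense.
Codon 8: AGG (Arg) → UGG (Trp) — missense.
Synonymous: 0 of 7.

0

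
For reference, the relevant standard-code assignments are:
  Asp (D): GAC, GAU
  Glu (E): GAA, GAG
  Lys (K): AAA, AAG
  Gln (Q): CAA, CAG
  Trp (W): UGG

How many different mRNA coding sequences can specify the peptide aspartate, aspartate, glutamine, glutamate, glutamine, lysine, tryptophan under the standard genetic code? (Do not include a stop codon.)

64

Asp: 2 codons.
Asp: 2 codons.
Gln: 2 codons.
Glu: 2 codons.
Gln: 2 codons.
Lys: 2 codons.
Trp: 1 codon.
2 × 2 × 2 × 2 × 2 × 2 × 1 = 64.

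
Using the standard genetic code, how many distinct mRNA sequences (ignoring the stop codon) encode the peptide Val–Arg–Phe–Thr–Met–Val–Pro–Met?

3072

Val: 4 codons.
Arg: 6 codons.
Phe: 2 codons.
Thr: 4 codons.
Met: 1 codon.
Val: 4 codons.
Pro: 4 codons.
Met: 1 codon.
4 × 6 × 2 × 4 × 1 × 4 × 4 × 1 = 3072.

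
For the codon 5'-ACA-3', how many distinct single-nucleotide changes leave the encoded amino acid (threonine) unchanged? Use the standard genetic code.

3

Position 1: none → 0 synonymous.
Position 2: none → 0 synonymous.
Position 3: ACU, ACC, ACG → 3 synonymous.
Total: 0 + 0 + 3 = 3.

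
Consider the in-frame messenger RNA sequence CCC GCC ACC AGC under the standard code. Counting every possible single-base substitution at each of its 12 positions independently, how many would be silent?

10

Codon 1 (CCC, Pro): 3 synonymous substitutions.
Codon 2 (GCC, Ala): 3 synonymous substitutions.
Codon 3 (ACC, Thr): 3 synonymous substitutions.
Codon 4 (AGC, Ser): 1 synonymous substitution.
Total: 3 + 3 + 3 + 1 = 10.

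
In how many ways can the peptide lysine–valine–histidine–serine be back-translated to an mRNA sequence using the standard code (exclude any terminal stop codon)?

Lys: 2 codons.
Val: 4 codons.
His: 2 codons.
Ser: 6 codons.
2 × 4 × 2 × 6 = 96.

96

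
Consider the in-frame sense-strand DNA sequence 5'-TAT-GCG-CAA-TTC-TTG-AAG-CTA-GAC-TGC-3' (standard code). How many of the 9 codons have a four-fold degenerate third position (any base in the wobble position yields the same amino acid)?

2

Codon 1 TAT (Tyr): third position 2-fold.
Codon 2 GCG (Ala): third position 4-fold.
Codon 3 CAA (Gln): third position 2-fold.
Codon 4 TTC (Phe): third position 2-fold.
Codon 5 TTG (Leu): third position 2-fold.
Codon 6 AAG (Lys): third position 2-fold.
Codon 7 CTA (Leu): third position 4-fold.
Codon 8 GAC (Asp): third position 2-fold.
Codon 9 TGC (Cys): third position 2-fold.
Four-fold degenerate third positions: 2.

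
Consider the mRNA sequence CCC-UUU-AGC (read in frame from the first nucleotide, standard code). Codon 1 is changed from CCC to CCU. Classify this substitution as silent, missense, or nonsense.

Position 3 falls in codon 1: CCC → Pro.
After the substitution the codon is CCU → Pro.
Both encode Pro, so the change is synonymous.

silent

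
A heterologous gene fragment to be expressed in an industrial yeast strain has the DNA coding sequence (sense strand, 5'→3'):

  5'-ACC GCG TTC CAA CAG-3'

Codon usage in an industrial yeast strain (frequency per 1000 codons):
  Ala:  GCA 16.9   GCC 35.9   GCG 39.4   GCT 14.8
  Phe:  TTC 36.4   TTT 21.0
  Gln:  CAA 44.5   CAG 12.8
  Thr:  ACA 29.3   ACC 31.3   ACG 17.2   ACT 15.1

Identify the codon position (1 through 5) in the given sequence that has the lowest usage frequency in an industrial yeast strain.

5

Codon 1 ACC (Thr): 31.3 per 1000.
Codon 2 GCG (Ala): 39.4 per 1000.
Codon 3 TTC (Phe): 36.4 per 1000.
Codon 4 CAA (Gln): 44.5 per 1000.
Codon 5 CAG (Gln): 12.8 per 1000.
Lowest frequency is 12.8 at codon 5.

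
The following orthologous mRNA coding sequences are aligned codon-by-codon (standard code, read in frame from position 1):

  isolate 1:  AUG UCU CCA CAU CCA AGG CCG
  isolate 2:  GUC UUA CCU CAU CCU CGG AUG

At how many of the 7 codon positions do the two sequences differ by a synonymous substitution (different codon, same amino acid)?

Codon 1: AUG Met / GUC Val — nonsynonymous.
Codon 2: UCU Ser / UUA Leu — nonsynonymous.
Codon 3: CCA Pro / CCU Pro — synonymous.
Codon 4: CAU His / CAU His — identical.
Codon 5: CCA Pro / CCU Pro — synonymous.
Codon 6: AGG Arg / CGG Arg — synonymous.
Codon 7: CCG Pro / AUG Met — nonsynonymous.
Synonymous differences: 3.

3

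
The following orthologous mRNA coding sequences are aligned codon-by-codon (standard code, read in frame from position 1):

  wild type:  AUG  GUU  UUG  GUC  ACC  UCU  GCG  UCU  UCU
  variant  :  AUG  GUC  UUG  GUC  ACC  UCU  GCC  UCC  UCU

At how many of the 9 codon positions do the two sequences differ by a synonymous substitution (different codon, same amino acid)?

Codon 1: AUG Met / AUG Met — identical.
Codon 2: GUU Val / GUC Val — synonymous.
Codon 3: UUG Leu / UUG Leu — identical.
Codon 4: GUC Val / GUC Val — identical.
Codon 5: ACC Thr / ACC Thr — identical.
Codon 6: UCU Ser / UCU Ser — identical.
Codon 7: GCG Ala / GCC Ala — synonymous.
Codon 8: UCU Ser / UCC Ser — synonymous.
Codon 9: UCU Ser / UCU Ser — identical.
Synonymous differences: 3.

3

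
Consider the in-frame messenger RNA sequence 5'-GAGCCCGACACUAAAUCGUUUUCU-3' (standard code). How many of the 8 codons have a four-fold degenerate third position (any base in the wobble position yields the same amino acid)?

4

Codon 1 GAG (Glu): third position 2-fold.
Codon 2 CCC (Pro): third position 4-fold.
Codon 3 GAC (Asp): third position 2-fold.
Codon 4 ACU (Thr): third position 4-fold.
Codon 5 AAA (Lys): third position 2-fold.
Codon 6 UCG (Ser): third position 4-fold.
Codon 7 UUU (Phe): third position 2-fold.
Codon 8 UCU (Ser): third position 4-fold.
Four-fold degenerate third positions: 4.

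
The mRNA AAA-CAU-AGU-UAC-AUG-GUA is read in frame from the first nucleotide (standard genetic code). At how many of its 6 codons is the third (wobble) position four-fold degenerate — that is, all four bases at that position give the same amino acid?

1

Codon 1 AAA (Lys): third position 2-fold.
Codon 2 CAU (His): third position 2-fold.
Codon 3 AGU (Ser): third position 2-fold.
Codon 4 UAC (Tyr): third position 2-fold.
Codon 5 AUG (Met): third position 1-fold.
Codon 6 GUA (Val): third position 4-fold.
Four-fold degenerate third positions: 1.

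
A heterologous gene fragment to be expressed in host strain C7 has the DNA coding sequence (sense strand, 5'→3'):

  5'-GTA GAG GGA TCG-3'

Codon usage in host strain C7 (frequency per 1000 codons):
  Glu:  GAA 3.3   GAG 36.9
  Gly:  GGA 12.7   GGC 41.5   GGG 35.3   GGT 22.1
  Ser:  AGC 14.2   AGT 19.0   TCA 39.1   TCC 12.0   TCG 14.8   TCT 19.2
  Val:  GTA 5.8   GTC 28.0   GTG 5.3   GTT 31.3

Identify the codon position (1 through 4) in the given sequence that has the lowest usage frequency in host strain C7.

1

Codon 1 GTA (Val): 5.8 per 1000.
Codon 2 GAG (Glu): 36.9 per 1000.
Codon 3 GGA (Gly): 12.7 per 1000.
Codon 4 TCG (Ser): 14.8 per 1000.
Lowest frequency is 5.8 at codon 1.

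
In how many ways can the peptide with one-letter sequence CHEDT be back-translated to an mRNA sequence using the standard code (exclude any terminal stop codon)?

64

Cys: 2 codons.
His: 2 codons.
Glu: 2 codons.
Asp: 2 codons.
Thr: 4 codons.
2 × 2 × 2 × 2 × 4 = 64.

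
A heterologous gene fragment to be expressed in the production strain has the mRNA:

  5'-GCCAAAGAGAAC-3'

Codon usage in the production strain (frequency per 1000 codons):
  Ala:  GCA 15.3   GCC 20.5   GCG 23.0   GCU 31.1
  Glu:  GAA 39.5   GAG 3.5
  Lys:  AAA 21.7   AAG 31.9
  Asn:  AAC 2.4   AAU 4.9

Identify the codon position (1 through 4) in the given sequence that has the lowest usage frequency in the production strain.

Codon 1 GCC (Ala): 20.5 per 1000.
Codon 2 AAA (Lys): 21.7 per 1000.
Codon 3 GAG (Glu): 3.5 per 1000.
Codon 4 AAC (Asn): 2.4 per 1000.
Lowest frequency is 2.4 at codon 4.

4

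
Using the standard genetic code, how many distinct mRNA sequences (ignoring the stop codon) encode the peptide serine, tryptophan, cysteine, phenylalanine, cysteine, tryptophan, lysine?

Ser: 6 codons.
Trp: 1 codon.
Cys: 2 codons.
Phe: 2 codons.
Cys: 2 codons.
Trp: 1 codon.
Lys: 2 codons.
6 × 1 × 2 × 2 × 2 × 1 × 2 = 96.

96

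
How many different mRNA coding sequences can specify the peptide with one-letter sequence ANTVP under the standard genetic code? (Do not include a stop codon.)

Ala: 4 codons.
Asn: 2 codons.
Thr: 4 codons.
Val: 4 codons.
Pro: 4 codons.
4 × 2 × 4 × 4 × 4 = 512.

512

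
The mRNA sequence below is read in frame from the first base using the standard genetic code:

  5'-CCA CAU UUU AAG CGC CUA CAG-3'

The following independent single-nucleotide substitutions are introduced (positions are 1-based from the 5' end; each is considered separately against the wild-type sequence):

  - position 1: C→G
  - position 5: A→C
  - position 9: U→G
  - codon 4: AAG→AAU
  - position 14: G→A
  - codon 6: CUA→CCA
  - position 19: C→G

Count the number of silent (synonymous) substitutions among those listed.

0

Codon 1: CCA (Pro) → GCA (Ala) — missense.
Codon 2: CAU (His) → CCU (Pro) — missense.
Codon 3: UUU (Phe) → UUG (Leu) — missense.
Codon 4: AAG (Lys) → AAU (Asn) — missense.
Codon 5: CGC (Arg) → CAC (His) — missense.
Codon 6: CUA (Leu) → CCA (Pro) — missense.
Codon 7: CAG (Gln) → GAG (Glu) — missense.
Synonymous: 0 of 7.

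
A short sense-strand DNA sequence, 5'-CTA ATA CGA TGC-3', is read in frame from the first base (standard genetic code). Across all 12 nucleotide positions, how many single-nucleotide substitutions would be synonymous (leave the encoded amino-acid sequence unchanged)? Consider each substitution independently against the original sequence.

11

Codon 1 (CTA, Leu): 4 synonymous substitutions.
Codon 2 (ATA, Ile): 2 synonymous substitutions.
Codon 3 (CGA, Arg): 4 synonymous substitutions.
Codon 4 (TGC, Cys): 1 synonymous substitution.
Total: 4 + 2 + 4 + 1 = 11.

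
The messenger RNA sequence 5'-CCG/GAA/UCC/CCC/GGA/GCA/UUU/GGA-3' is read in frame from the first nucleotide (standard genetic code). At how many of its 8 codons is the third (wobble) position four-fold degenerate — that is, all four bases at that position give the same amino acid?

Codon 1 CCG (Pro): third position 4-fold.
Codon 2 GAA (Glu): third position 2-fold.
Codon 3 UCC (Ser): third position 4-fold.
Codon 4 CCC (Pro): third position 4-fold.
Codon 5 GGA (Gly): third position 4-fold.
Codon 6 GCA (Ala): third position 4-fold.
Codon 7 UUU (Phe): third position 2-fold.
Codon 8 GGA (Gly): third position 4-fold.
Four-fold degenerate third positions: 6.

6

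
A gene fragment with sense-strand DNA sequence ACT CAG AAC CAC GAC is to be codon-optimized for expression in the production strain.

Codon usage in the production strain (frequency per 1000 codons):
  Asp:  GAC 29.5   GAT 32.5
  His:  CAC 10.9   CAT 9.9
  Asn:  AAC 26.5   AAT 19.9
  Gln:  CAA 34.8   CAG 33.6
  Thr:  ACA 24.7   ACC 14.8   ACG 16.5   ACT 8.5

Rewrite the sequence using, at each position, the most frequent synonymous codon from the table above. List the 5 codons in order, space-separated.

Codon 1 (Thr): best is ACA at 24.7.
Codon 2 (Gln): best is CAA at 34.8.
Codon 3 (Asn): best is AAC at 26.5.
Codon 4 (His): best is CAC at 10.9.
Codon 5 (Asp): best is GAT at 32.5.

ACA CAA AAC CAC GAT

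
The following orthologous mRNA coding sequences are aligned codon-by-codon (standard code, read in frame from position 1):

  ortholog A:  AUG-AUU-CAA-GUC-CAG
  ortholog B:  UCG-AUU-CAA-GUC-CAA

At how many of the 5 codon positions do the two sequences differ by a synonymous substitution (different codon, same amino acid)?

1

Codon 1: AUG Met / UCG Ser — nonsynonymous.
Codon 2: AUU Ile / AUU Ile — identical.
Codon 3: CAA Gln / CAA Gln — identical.
Codon 4: GUC Val / GUC Val — identical.
Codon 5: CAG Gln / CAA Gln — synonymous.
Synonymous differences: 1.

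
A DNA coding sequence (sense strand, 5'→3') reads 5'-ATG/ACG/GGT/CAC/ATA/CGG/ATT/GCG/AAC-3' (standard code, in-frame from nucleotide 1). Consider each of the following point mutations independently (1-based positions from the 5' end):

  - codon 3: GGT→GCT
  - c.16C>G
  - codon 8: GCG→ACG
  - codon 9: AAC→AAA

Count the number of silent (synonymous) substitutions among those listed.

0

Codon 3: GGT (Gly) → GCT (Ala) — missense.
Codon 6: CGG (Arg) → GGG (Gly) — missense.
Codon 8: GCG (Ala) → ACG (Thr) — missense.
Codon 9: AAC (Asn) → AAA (Lys) — missense.
Synonymous: 0 of 4.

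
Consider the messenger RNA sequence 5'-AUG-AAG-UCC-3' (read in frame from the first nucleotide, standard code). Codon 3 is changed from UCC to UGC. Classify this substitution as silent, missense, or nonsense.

missense

Position 8 falls in codon 3: UCC → Ser.
After the substitution the codon is UGC → Cys.
Ser ≠ Cys, so this is a missense mutation.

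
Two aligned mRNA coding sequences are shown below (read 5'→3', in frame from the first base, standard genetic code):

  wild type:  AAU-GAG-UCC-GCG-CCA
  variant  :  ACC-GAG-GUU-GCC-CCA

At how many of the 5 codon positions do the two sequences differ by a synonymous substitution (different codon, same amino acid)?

1

Codon 1: AAU Asn / ACC Thr — nonsynonymous.
Codon 2: GAG Glu / GAG Glu — identical.
Codon 3: UCC Ser / GUU Val — nonsynonymous.
Codon 4: GCG Ala / GCC Ala — synonymous.
Codon 5: CCA Pro / CCA Pro — identical.
Synonymous differences: 1.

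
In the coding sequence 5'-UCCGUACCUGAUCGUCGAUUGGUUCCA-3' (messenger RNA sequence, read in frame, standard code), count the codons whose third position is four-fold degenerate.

7

Codon 1 UCC (Ser): third position 4-fold.
Codon 2 GUA (Val): third position 4-fold.
Codon 3 CCU (Pro): third position 4-fold.
Codon 4 GAU (Asp): third position 2-fold.
Codon 5 CGU (Arg): third position 4-fold.
Codon 6 CGA (Arg): third position 4-fold.
Codon 7 UUG (Leu): third position 2-fold.
Codon 8 GUU (Val): third position 4-fold.
Codon 9 CCA (Pro): third position 4-fold.
Four-fold degenerate third positions: 7.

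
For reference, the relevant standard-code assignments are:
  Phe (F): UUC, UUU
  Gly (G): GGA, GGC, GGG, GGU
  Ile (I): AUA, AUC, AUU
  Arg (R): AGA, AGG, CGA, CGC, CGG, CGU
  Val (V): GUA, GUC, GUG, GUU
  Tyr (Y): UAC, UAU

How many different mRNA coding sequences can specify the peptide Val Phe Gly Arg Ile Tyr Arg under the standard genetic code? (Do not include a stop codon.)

Val: 4 codons.
Phe: 2 codons.
Gly: 4 codons.
Arg: 6 codons.
Ile: 3 codons.
Tyr: 2 codons.
Arg: 6 codons.
4 × 2 × 4 × 6 × 3 × 2 × 6 = 6912.

6912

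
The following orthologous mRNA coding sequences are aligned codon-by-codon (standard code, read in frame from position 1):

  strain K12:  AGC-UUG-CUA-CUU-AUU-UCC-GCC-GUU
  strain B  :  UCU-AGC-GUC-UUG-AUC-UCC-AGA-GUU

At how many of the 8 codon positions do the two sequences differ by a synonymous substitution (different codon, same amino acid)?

3

Codon 1: AGC Ser / UCU Ser — synonymous.
Codon 2: UUG Leu / AGC Ser — nonsynonymous.
Codon 3: CUA Leu / GUC Val — nonsynonymous.
Codon 4: CUU Leu / UUG Leu — synonymous.
Codon 5: AUU Ile / AUC Ile — synonymous.
Codon 6: UCC Ser / UCC Ser — identical.
Codon 7: GCC Ala / AGA Arg — nonsynonymous.
Codon 8: GUU Val / GUU Val — identical.
Synonymous differences: 3.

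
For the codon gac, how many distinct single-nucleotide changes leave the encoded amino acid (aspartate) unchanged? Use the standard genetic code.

1

Position 1: none → 0 synonymous.
Position 2: none → 0 synonymous.
Position 3: GAU → 1 synonymous.
Total: 0 + 0 + 1 = 1.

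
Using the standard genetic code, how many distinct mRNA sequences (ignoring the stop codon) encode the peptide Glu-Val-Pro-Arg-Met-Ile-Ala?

2304

Glu: 2 codons.
Val: 4 codons.
Pro: 4 codons.
Arg: 6 codons.
Met: 1 codon.
Ile: 3 codons.
Ala: 4 codons.
2 × 4 × 4 × 6 × 1 × 3 × 4 = 2304.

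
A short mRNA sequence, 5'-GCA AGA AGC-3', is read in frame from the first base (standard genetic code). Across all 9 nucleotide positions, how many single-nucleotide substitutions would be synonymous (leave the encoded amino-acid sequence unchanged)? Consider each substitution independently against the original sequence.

Codon 1 (GCA, Ala): 3 synonymous substitutions.
Codon 2 (AGA, Arg): 2 synonymous substitutions.
Codon 3 (AGC, Ser): 1 synonymous substitution.
Total: 3 + 2 + 1 = 6.

6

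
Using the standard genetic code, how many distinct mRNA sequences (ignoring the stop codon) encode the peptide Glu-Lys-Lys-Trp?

Glu: 2 codons.
Lys: 2 codons.
Lys: 2 codons.
Trp: 1 codon.
2 × 2 × 2 × 1 = 8.

8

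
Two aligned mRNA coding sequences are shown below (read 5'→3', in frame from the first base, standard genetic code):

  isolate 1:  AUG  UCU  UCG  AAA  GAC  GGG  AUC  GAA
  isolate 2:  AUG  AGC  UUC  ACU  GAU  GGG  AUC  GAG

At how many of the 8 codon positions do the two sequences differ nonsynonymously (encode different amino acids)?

2

Codon 1: AUG Met / AUG Met — identical.
Codon 2: UCU Ser / AGC Ser — synonymous.
Codon 3: UCG Ser / UUC Phe — nonsynonymous.
Codon 4: AAA Lys / ACU Thr — nonsynonymous.
Codon 5: GAC Asp / GAU Asp — synonymous.
Codon 6: GGG Gly / GGG Gly — identical.
Codon 7: AUC Ile / AUC Ile — identical.
Codon 8: GAA Glu / GAG Glu — synonymous.
Nonsynonymous differences: 2.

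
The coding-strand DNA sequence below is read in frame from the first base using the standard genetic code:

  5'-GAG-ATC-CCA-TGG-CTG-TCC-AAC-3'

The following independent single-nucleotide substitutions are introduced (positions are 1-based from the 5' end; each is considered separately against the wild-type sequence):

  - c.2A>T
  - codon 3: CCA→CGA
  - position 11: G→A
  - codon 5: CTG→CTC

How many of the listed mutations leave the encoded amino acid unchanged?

1

Codon 1: GAG (Glu) → GTG (Val) — missense.
Codon 3: CCA (Pro) → CGA (Arg) — missense.
Codon 4: TGG (Trp) → TAG (Stop) — nonsense.
Codon 5: CTG (Leu) → CTC (Leu) — synonymous.
Synonymous: 1 of 4.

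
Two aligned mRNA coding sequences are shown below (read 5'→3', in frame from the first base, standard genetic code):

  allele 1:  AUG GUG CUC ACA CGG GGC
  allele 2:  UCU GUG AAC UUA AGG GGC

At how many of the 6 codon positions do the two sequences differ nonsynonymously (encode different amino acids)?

3

Codon 1: AUG Met / UCU Ser — nonsynonymous.
Codon 2: GUG Val / GUG Val — identical.
Codon 3: CUC Leu / AAC Asn — nonsynonymous.
Codon 4: ACA Thr / UUA Leu — nonsynonymous.
Codon 5: CGG Arg / AGG Arg — synonymous.
Codon 6: GGC Gly / GGC Gly — identical.
Nonsynonymous differences: 3.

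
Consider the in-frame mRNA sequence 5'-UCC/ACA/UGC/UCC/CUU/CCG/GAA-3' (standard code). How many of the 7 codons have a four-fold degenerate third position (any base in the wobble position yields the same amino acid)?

5

Codon 1 UCC (Ser): third position 4-fold.
Codon 2 ACA (Thr): third position 4-fold.
Codon 3 UGC (Cys): third position 2-fold.
Codon 4 UCC (Ser): third position 4-fold.
Codon 5 CUU (Leu): third position 4-fold.
Codon 6 CCG (Pro): third position 4-fold.
Codon 7 GAA (Glu): third position 2-fold.
Four-fold degenerate third positions: 5.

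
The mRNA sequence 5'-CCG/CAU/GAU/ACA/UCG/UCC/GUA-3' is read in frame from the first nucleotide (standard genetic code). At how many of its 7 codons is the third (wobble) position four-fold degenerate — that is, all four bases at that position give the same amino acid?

5

Codon 1 CCG (Pro): third position 4-fold.
Codon 2 CAU (His): third position 2-fold.
Codon 3 GAU (Asp): third position 2-fold.
Codon 4 ACA (Thr): third position 4-fold.
Codon 5 UCG (Ser): third position 4-fold.
Codon 6 UCC (Ser): third position 4-fold.
Codon 7 GUA (Val): third position 4-fold.
Four-fold degenerate third positions: 5.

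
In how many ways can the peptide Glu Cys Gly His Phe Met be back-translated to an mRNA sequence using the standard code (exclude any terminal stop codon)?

Glu: 2 codons.
Cys: 2 codons.
Gly: 4 codons.
His: 2 codons.
Phe: 2 codons.
Met: 1 codon.
2 × 2 × 4 × 2 × 2 × 1 = 64.

64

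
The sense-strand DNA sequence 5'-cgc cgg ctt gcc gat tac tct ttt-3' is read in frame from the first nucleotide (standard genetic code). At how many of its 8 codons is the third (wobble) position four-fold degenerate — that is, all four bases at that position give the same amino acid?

5

Codon 1 CGC (Arg): third position 4-fold.
Codon 2 CGG (Arg): third position 4-fold.
Codon 3 CTT (Leu): third position 4-fold.
Codon 4 GCC (Ala): third position 4-fold.
Codon 5 GAT (Asp): third position 2-fold.
Codon 6 TAC (Tyr): third position 2-fold.
Codon 7 TCT (Ser): third position 4-fold.
Codon 8 TTT (Phe): third position 2-fold.
Four-fold degenerate third positions: 5.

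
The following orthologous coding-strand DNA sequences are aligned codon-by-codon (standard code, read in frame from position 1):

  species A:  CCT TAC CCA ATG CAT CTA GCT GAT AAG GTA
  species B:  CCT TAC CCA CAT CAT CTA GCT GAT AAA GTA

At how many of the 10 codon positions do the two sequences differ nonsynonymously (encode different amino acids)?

Codon 1: CCT Pro / CCT Pro — identical.
Codon 2: TAC Tyr / TAC Tyr — identical.
Codon 3: CCA Pro / CCA Pro — identical.
Codon 4: ATG Met / CAT His — nonsynonymous.
Codon 5: CAT His / CAT His — identical.
Codon 6: CTA Leu / CTA Leu — identical.
Codon 7: GCT Ala / GCT Ala — identical.
Codon 8: GAT Asp / GAT Asp — identical.
Codon 9: AAG Lys / AAA Lys — synonymous.
Codon 10: GTA Val / GTA Val — identical.
Nonsynonymous differences: 1.

1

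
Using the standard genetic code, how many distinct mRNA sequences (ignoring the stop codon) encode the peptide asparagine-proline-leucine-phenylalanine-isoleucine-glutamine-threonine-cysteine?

Asn: 2 codons.
Pro: 4 codons.
Leu: 6 codons.
Phe: 2 codons.
Ile: 3 codons.
Gln: 2 codons.
Thr: 4 codons.
Cys: 2 codons.
2 × 4 × 6 × 2 × 3 × 2 × 4 × 2 = 4608.

4608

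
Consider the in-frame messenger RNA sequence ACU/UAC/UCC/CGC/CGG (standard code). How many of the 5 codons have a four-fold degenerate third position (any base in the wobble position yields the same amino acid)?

4

Codon 1 ACU (Thr): third position 4-fold.
Codon 2 UAC (Tyr): third position 2-fold.
Codon 3 UCC (Ser): third position 4-fold.
Codon 4 CGC (Arg): third position 4-fold.
Codon 5 CGG (Arg): third position 4-fold.
Four-fold degenerate third positions: 4.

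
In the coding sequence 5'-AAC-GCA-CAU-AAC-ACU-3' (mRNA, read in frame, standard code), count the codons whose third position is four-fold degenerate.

2

Codon 1 AAC (Asn): third position 2-fold.
Codon 2 GCA (Ala): third position 4-fold.
Codon 3 CAU (His): third position 2-fold.
Codon 4 AAC (Asn): third position 2-fold.
Codon 5 ACU (Thr): third position 4-fold.
Four-fold degenerate third positions: 2.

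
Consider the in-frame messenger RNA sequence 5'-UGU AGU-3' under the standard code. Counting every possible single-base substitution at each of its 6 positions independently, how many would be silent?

Codon 1 (UGU, Cys): 1 synonymous substitution.
Codon 2 (AGU, Ser): 1 synonymous substitution.
Total: 1 + 1 = 2.

2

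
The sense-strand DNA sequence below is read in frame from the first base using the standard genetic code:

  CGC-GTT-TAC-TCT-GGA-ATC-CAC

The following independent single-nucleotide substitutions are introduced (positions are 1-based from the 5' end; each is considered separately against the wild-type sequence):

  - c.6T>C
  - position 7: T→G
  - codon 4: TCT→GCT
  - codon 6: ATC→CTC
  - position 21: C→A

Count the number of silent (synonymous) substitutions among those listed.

Codon 2: GTT (Val) → GTC (Val) — synonymous.
Codon 3: TAC (Tyr) → GAC (Asp) — missense.
Codon 4: TCT (Ser) → GCT (Ala) — missense.
Codon 6: ATC (Ile) → CTC (Leu) — missense.
Codon 7: CAC (His) → CAA (Gln) — missense.
Synonymous: 1 of 5.

1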